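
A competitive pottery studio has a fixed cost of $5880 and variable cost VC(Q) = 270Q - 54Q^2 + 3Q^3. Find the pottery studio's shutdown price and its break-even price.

AVC = 270 - 54Q + 3Q^2; minimized at Q = 9, giving min AVC = $27. That is the shutdown price.
ATC = 5880/Q + 270 - 54Q + 3Q^2. Setting dATC/dQ = −5880/Q^2 − 54 + 6Q = 0 gives Q = 14 (since 6·14^3 − 54·14^2 = 5880).
min ATC = 5880/14 + 270 − 54·14 + 3·14^2 = $522. That is the break-even price.
Between these two prices the firm operates at a loss; above $522 it earns a profit.

Shutdown price = $27; break-even price = $522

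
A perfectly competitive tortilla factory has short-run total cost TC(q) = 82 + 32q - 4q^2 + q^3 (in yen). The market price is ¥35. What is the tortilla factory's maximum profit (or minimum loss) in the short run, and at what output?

Profit = -¥64 at q = 3

AVC = 32 - 4q + q^2 has its minimum ¥28 at q = 2; price ¥35 clears that bar, so the firm operates.
MC = 32 - 8q + 3q^2. Setting P = MC and taking the root on the rising branch gives q* = 3.
TR = 35·3 = 105. TC = 82 + 87 = 169. Profit = 105 − 169 = -¥64.
Shutting down would mean losing the fixed cost of ¥82, so operating at a loss of ¥64 is better by ¥18.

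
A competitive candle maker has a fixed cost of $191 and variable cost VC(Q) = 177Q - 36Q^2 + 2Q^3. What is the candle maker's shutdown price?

$15 per unit

Short-run supply begins at min AVC. From VC = 177Q - 36Q^2 + 2Q^3, AVC = 177 - 36Q + 2Q^2.
dAVC/dQ = -36 + 4Q = 0 gives Q = 9. min AVC = 177 - 36·9 + 2·9^2 = 15.
So the shutdown price is $15.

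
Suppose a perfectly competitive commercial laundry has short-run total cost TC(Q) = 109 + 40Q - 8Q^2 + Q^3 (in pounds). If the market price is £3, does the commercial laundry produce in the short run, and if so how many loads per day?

Variable cost is VC = 40Q - 8Q^2 + Q^3, so AVC = VC/Q = 40 - 8Q + Q^2 and MC = dTC/dQ = 40 - 16Q + 3Q^2.
The AVC parabola has its vertex at Q = 8/2 = 4, where AVC = 40 - 8·4 + 4^2 = £24.
P = £3 lies below min AVC = £24; no output level covers variable cost.
The firm minimizes its loss by shutting down and losing only its fixed cost of £109.

Shut down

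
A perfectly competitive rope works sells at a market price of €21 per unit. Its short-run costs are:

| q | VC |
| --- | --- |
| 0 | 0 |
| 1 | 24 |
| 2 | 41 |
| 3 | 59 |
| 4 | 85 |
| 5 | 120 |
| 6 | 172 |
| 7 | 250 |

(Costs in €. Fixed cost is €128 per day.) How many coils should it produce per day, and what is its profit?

q = 3; profit = -€124

Tabulate TR − TC: q=0: -128; q=1: -131; q=2: -127; q=3: -124; q=4: -129; q=5: -143; q=6: -174; q=7: -231.
Profit is maximized at q = 3. AVC there is 59/3 = €19.67 ≤ P, so producing beats shutting down (which would give -€128).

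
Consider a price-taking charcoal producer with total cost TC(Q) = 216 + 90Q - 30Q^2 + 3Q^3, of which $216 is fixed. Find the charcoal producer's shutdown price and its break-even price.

Shutdown price = $15; break-even price = $54

Shutdown price = min AVC. AVC = 90 - 30Q + 3Q^2, with vertex at Q = 5 and minimum $15.
ATC = 216/Q + 90 - 30Q + 3Q^2. Setting dATC/dQ = −216/Q^2 − 30 + 6Q = 0 gives Q = 6 (since 6·6^3 − 30·6^2 = 216).
min ATC = 216/6 + 90 − 30·6 + 3·6^2 = $54. That is the break-even price.
Between these two prices the firm operates at a loss; above $54 it earns a profit.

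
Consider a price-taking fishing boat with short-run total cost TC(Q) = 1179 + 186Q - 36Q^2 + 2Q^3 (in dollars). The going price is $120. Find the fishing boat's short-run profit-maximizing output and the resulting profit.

Profit = -$211 at Q = 11

AVC = 186 - 36Q + 2Q^2; min AVC = $24 at Q = 9. Since P = $120 ≥ min AVC, the firm produces.
With MC = 186 - 72Q + 6Q^2, P = MC on the upward-sloping part at Q* = 11.
TR = 120·11 = 1320. TC = 1179 + 352 = 1531. Profit = 1320 − 1531 = -$211.
By producing, the firm covers all variable cost plus $968 of fixed cost; shutting down would lose the full $1179.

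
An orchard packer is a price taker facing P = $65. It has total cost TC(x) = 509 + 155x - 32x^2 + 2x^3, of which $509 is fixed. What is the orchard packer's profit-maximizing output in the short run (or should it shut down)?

Variable cost is VC = 155x - 32x^2 + 2x^3, so AVC = VC/x = 155 - 32x + 2x^2 and MC = dTC/dx = 155 - 64x + 6x^2.
The AVC parabola has its vertex at x = 32/4 = 8, where AVC = 155 - 32·8 + 2·8^2 = $27.
Since P = $65 ≥ min AVC = $27, price covers variable cost and the firm should produce.
Solving P = MC: 90 - 64x + 6x^2 = 0 ⇒ x = 5/3 or 9. On the upward-sloping branch, x* = 9.
Check: AVC at x = 9 is $29 ≤ P, so revenue covers variable cost.
Profit = P·x − TC = 65·9 − 770 = -$185, a loss, but smaller than the $509 fixed cost the firm would lose by shutting down.

Produce at x = 9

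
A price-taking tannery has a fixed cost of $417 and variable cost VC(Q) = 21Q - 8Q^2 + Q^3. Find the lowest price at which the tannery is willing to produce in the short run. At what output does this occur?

The firm shuts down when price falls below the minimum of average variable cost. AVC = VC/Q = 21 - 8Q + Q^2.
dAVC/dQ = -8 + 2Q = 0 gives Q = 4. min AVC = 21 - 8·4 + 4^2 = 5.
The firm shuts down for any P below $5.

$5 per unit, at Q = 4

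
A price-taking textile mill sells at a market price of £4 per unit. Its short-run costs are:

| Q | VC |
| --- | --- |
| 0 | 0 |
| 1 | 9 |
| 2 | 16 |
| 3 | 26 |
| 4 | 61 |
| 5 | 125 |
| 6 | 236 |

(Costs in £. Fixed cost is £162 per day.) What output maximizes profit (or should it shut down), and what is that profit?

Q = 0 (shut down); profit = -£162

Compute π = P·Q − TC at each output: Q=0: -162; Q=1: -167; Q=2: -170; Q=3: -176; Q=4: -207; Q=5: -267; Q=6: -374.
Profit is highest at Q = 0. Equivalently, the lowest AVC in the table is 16/2 ≈ £8 at Q = 2, and P = £4 falls below it — price never covers variable cost, so the firm shuts down and loses only its fixed cost.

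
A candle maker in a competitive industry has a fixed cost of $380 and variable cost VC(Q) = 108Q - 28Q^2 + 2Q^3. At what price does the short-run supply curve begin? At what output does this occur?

Short-run supply begins at min AVC. From VC = 108Q - 28Q^2 + 2Q^3, AVC = 108 - 28Q + 2Q^2.
At the minimum of AVC, MC = AVC. MC = 108 - 56Q + 6Q^2; setting MC = AVC gives 4Q^2 - 28Q = 0, so Q = 7. min AVC = 10.
For P < $10 the firm produces nothing.

$10 per unit, at Q = 7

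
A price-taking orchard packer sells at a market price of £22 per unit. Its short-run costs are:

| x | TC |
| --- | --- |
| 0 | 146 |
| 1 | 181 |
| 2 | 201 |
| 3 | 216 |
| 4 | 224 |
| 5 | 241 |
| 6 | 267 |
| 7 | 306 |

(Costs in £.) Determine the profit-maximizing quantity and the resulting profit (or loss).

x = 5; profit = -£131

Compute π = P·x − TC at each output: x=0: -146; x=1: -159; x=2: -157; x=3: -150; x=4: -136; x=5: -131; x=6: -135; x=7: -152.
Profit is maximized at x = 5. AVC there is 95/5 = £19 ≤ P, so producing beats shutting down (which would give -£146).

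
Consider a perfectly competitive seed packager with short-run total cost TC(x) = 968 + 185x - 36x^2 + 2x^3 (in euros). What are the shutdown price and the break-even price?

Shutdown price = €23; break-even price = €119

Shutdown price = min AVC. AVC = 185 - 36x + 2x^2, with vertex at x = 9 and minimum €23.
ATC = 968/x + 185 - 36x + 2x^2. Setting dATC/dx = −968/x^2 − 36 + 4x = 0 gives x = 11 (since 4·11^3 − 36·11^2 = 968).
min ATC = 968/11 + 185 − 36·11 + 2·11^2 = €119. That is the break-even price.
For €23 ≤ P < €119 the firm produces at a loss; below €23 it shuts down.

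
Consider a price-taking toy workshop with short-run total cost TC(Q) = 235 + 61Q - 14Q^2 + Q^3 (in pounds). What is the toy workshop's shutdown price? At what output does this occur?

£12 per unit, at Q = 7

Short-run supply begins at min AVC. From VC = 61Q - 14Q^2 + Q^3, AVC = 61 - 14Q + Q^2.
dAVC/dQ = -14 + 2Q = 0 gives Q = 7. min AVC = 61 - 14·7 + 7^2 = 12.
The firm shuts down for any P below £12.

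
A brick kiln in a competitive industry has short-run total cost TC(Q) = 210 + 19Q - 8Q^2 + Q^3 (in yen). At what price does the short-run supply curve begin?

The firm shuts down when price falls below the minimum of average variable cost. AVC = VC/Q = 19 - 8Q + Q^2.
At the minimum of AVC, MC = AVC. MC = 19 - 16Q + 3Q^2; setting MC = AVC gives 2Q^2 - 8Q = 0, so Q = 4. min AVC = 3.
For P < ¥3 the firm produces nothing.

¥3 per unit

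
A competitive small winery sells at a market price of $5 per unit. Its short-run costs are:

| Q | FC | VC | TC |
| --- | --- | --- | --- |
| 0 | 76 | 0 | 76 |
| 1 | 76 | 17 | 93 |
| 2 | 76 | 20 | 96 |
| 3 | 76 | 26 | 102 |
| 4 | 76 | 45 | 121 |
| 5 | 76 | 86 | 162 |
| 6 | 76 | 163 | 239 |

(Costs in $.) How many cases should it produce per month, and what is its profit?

Q = 0 (shut down); profit = -$76

Profit at each row (π = 5Q − TC): Q=0: -76; Q=1: -88; Q=2: -86; Q=3: -87; Q=4: -101; Q=5: -137; Q=6: -209.
Profit is highest at Q = 0. Equivalently, the lowest AVC in the table is 26/3 ≈ $8.67 at Q = 3, and P = $5 falls below it — price never covers variable cost, so the firm shuts down and loses only its fixed cost.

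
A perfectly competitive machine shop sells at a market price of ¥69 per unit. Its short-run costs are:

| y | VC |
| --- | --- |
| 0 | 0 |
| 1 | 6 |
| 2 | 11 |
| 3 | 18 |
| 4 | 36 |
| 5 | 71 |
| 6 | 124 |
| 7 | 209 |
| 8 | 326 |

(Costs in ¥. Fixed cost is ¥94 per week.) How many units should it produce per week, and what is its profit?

Compute π = P·y − TC at each output: y=0: -94; y=1: -31; y=2: 33; y=3: 95; y=4: 146; y=5: 180; y=6: 196; y=7: 180; y=8: 132.
Profit is maximized at y = 6. AVC there is 124/6 = ¥20.67 ≤ P, so producing beats shutting down (which would give -¥94).

y = 6; profit = ¥196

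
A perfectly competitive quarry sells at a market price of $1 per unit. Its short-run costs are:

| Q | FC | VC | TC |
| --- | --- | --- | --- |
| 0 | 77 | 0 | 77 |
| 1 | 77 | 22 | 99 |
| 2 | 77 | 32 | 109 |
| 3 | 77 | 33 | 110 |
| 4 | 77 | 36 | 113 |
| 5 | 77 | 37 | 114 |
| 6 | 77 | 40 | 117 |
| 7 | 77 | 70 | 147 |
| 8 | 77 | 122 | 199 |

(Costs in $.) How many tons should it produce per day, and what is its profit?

Q = 0 (shut down); profit = -$77

Tabulate TR − TC: Q=0: -77; Q=1: -98; Q=2: -107; Q=3: -107; Q=4: -109; Q=5: -109; Q=6: -111; Q=7: -140; Q=8: -191.
Profit is highest at Q = 0. Equivalently, the lowest AVC in the table is 40/6 ≈ $6.67 at Q = 6, and P = $1 falls below it — price never covers variable cost, so the firm shuts down and loses only its fixed cost.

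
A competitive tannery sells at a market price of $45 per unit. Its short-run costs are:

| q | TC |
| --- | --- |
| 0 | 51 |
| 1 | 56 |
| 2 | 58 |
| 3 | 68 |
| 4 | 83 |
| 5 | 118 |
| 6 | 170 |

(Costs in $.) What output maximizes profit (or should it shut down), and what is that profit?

q = 5; profit = $107

Profit at each row (π = 45q − TC): q=0: -51; q=1: -11; q=2: 32; q=3: 67; q=4: 97; q=5: 107; q=6: 100.
Profit is maximized at q = 5. AVC there is 67/5 = $13.40 ≤ P, so producing beats shutting down (which would give -$51).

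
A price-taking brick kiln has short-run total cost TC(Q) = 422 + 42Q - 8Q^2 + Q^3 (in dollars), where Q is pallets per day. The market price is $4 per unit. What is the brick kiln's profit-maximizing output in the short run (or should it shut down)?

Shut down

Variable cost is VC = 42Q - 8Q^2 + Q^3, so AVC = VC/Q = 42 - 8Q + Q^2 and MC = dTC/dQ = 42 - 16Q + 3Q^2.
AVC is minimized where dAVC/dQ = -8 + 2Q = 0, at Q = 4; min AVC = 42 - 8·4 + 4^2 = $26.
With P < min AVC ($4 < $26), every unit sold adds to the loss.
The firm minimizes its loss by shutting down and losing only its fixed cost of $422.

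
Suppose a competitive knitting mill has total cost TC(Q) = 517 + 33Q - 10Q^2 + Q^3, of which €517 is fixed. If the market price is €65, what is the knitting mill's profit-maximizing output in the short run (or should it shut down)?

Variable cost is VC = 33Q - 10Q^2 + Q^3, so AVC = VC/Q = 33 - 10Q + Q^2 and MC = dTC/dQ = 33 - 20Q + 3Q^2.
AVC hits its minimum where MC = AVC, at Q = 5, giving min AVC = 33 - 10·5 + 5^2 = €8.
P = €65 exceeds min AVC = €8, so the firm stays open.
P = MC gives -32 - 20Q + 3Q^2 = 0, with roots -4/3 and 8. Take the larger (rising MC): Q* = 8.
Check: AVC at Q = 8 is €17 ≤ P, so revenue covers variable cost.
Profit = P·Q − TC = 65·8 − 653 = -€133, a loss, but smaller than the €517 fixed cost the firm would lose by shutting down.

Produce at Q = 8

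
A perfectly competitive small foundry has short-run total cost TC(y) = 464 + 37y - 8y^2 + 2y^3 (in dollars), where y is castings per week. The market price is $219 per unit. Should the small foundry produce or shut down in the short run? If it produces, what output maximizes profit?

Produce at y = 7

Variable cost is VC = 37y - 8y^2 + 2y^3, so AVC = VC/y = 37 - 8y + 2y^2 and MC = dTC/dy = 37 - 16y + 6y^2.
AVC hits its minimum where MC = AVC, at y = 2, giving min AVC = 37 - 8·2 + 2·2^2 = $29.
Since P = $219 ≥ min AVC = $29, price covers variable cost and the firm should produce.
P = MC gives -182 - 16y + 6y^2 = 0, with roots -13/3 and 7. Take the larger (rising MC): y* = 7.
Check: AVC at y = 7 is $79 ≤ P, so revenue covers variable cost.
Profit = P·y − TC = 219·7 − 1017 = $516.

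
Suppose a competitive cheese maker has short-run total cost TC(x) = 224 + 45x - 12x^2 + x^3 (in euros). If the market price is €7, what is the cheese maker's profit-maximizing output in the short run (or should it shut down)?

Variable cost is VC = 45x - 12x^2 + x^3, so AVC = VC/x = 45 - 12x + x^2 and MC = dTC/dx = 45 - 24x + 3x^2.
AVC is minimized where dAVC/dx = -12 + 2x = 0, at x = 6; min AVC = 45 - 12·6 + 6^2 = €9.
Since P = €7 < min AVC = €9, price fails to cover variable cost at any output.
Shutting down limits the loss to fixed cost, €224.

Shut down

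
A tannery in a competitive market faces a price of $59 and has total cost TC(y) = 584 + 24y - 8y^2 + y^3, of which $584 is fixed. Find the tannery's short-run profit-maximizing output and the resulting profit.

AVC = 24 - 8y + y^2; min AVC = $8 at y = 4. Since P = $59 ≥ min AVC, the firm produces.
With MC = 24 - 16y + 3y^2, P = MC on the upward-sloping part at y* = 7.
TR = 59·7 = 413. TC = 584 + 119 = 703. Profit = 413 − 703 = -$290.
By producing, the firm covers all variable cost plus $294 of fixed cost; shutting down would lose the full $584.

Profit = -$290 at y = 7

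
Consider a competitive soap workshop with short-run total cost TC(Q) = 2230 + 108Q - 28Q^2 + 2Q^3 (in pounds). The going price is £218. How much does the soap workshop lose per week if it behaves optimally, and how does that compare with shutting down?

AVC = 108 - 28Q + 2Q^2 has its minimum £10 at Q = 7; price £218 clears that bar, so the firm operates.
MC = 108 - 56Q + 6Q^2. Setting P = MC and taking the root on the rising branch gives Q* = 11.
TR = 218·11 = 2398. TC = 2230 + 462 = 2692. Profit = 2398 − 2692 = -£294.
That loss of £294 beats the £2230 the firm would lose by shutting down; producing recovers £1936 of fixed cost.

Profit = -£294 at Q = 11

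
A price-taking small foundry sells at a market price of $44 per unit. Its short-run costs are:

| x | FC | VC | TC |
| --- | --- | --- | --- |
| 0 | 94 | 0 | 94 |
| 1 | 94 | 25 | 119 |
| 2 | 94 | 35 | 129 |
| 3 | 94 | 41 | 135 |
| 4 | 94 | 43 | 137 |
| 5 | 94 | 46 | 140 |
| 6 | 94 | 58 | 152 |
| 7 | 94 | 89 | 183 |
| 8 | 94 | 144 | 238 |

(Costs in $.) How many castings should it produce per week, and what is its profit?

Profit at each row (π = 44x − TC): x=0: -94; x=1: -75; x=2: -41; x=3: -3; x=4: 39; x=5: 80; x=6: 112; x=7: 125; x=8: 114.
Profit is maximized at x = 7. AVC there is 89/7 = $12.71 ≤ P, so producing beats shutting down (which would give -$94).

x = 7; profit = $125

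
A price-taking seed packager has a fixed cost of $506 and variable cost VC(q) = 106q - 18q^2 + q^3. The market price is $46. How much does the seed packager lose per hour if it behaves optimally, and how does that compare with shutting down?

AVC = 106 - 18q + q^2 has its minimum $25 at q = 9; price $46 clears that bar, so the firm operates.
MC = 106 - 36q + 3q^2. Setting P = MC and taking the root on the rising branch gives q* = 10.
TR = 46·10 = 460. TC = 506 + 260 = 766. Profit = 460 − 766 = -$306.
That loss of $306 beats the $506 the firm would lose by shutting down; producing recovers $200 of fixed cost.

Profit = -$306 at q = 10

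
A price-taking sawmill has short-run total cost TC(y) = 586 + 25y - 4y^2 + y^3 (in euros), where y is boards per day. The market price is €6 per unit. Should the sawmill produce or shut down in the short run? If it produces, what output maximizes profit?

Shut down

Strip out fixed cost: VC = 25y - 4y^2 + y^3. Then AVC = 25 - 4y + y^2 and MC = 25 - 8y + 3y^2.
The AVC parabola has its vertex at y = 4/2 = 2, where AVC = 25 - 4·2 + 2^2 = €21.
Since P = €6 < min AVC = €21, price fails to cover variable cost at any output.
The firm minimizes its loss by shutting down and losing only its fixed cost of €586.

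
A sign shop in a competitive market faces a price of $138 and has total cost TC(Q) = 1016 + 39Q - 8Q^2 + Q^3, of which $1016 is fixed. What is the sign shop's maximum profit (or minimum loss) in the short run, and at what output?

AVC = 39 - 8Q + Q^2 has its minimum $23 at Q = 4; price $138 clears that bar, so the firm operates.
With MC = 39 - 16Q + 3Q^2, P = MC on the upward-sloping part at Q* = 9.
TR = 138·9 = 1242. TC = 1016 + 432 = 1448. Profit = 1242 − 1448 = -$206.
Shutting down would mean losing the fixed cost of $1016, so operating at a loss of $206 is better by $810.

Profit = -$206 at Q = 9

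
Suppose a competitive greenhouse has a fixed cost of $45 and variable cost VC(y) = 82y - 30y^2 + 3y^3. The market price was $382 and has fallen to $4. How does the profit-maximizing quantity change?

Output falls from 10 to 0 (the firm shuts down)

AVC = 82 - 30y + 3y^2, minimized at y = 5 where min AVC = $7. MC = 82 - 60y + 9y^2.
At P = $382 ≥ min AVC, set P = MC on the rising branch: y = 10.
At P = $4 < min AVC = $7, price no longer covers variable cost at any output, so the firm shuts down: y = 0.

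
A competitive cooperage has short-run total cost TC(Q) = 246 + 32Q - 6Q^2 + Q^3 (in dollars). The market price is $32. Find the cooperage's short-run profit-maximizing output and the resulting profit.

Profit = -$214 at Q = 4

AVC = 32 - 6Q + Q^2 has its minimum $23 at Q = 3; price $32 clears that bar, so the firm operates.
MC = 32 - 12Q + 3Q^2. Setting P = MC and taking the root on the rising branch gives Q* = 4.
TR = 32·4 = 128. TC = 246 + 96 = 342. Profit = 128 − 342 = -$214.
That loss of $214 beats the $246 the firm would lose by shutting down; producing recovers $32 of fixed cost.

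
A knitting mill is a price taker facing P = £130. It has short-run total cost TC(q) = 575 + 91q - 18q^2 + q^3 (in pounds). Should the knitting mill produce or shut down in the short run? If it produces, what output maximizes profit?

Strip out fixed cost: VC = 91q - 18q^2 + q^3. Then AVC = 91 - 18q + q^2 and MC = 91 - 36q + 3q^2.
AVC is minimized where dAVC/dq = -18 + 2q = 0, at q = 9; min AVC = 91 - 18·9 + 9^2 = £10.
P = £130 exceeds min AVC = £10, so the firm stays open.
Solving P = MC: -39 - 36q + 3q^2 = 0 ⇒ q = -1 or 13. On the upward-sloping branch, q* = 13.
Check: AVC at q = 13 is £26 ≤ P, so revenue covers variable cost.
Profit = P·q − TC = 130·13 − 913 = £777.

Produce at q = 13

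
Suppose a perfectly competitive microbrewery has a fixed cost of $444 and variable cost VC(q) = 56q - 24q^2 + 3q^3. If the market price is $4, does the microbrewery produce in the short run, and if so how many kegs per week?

Strip out fixed cost: VC = 56q - 24q^2 + 3q^3. Then AVC = 56 - 24q + 3q^2 and MC = 56 - 48q + 9q^2.
The AVC parabola has its vertex at q = 24/6 = 4, where AVC = 56 - 24·4 + 3·4^2 = $8.
P = $4 lies below min AVC = $8; no output level covers variable cost.
The firm minimizes its loss by shutting down and losing only its fixed cost of $444.

Shut down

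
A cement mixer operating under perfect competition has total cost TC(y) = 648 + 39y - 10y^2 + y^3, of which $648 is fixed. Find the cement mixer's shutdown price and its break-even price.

AVC = 39 - 10y + y^2; minimized at y = 5, giving min AVC = $14. That is the shutdown price.
ATC = 648/y + 39 - 10y + y^2. Setting dATC/dy = −648/y^2 − 10 + 2y = 0 gives y = 9 (since 2·9^3 − 10·9^2 = 648).
min ATC = 648/9 + 39 − 10·9 + 9^2 = $102. That is the break-even price.
Between these two prices the firm operates at a loss; above $102 it earns a profit.

Shutdown price = $14; break-even price = $102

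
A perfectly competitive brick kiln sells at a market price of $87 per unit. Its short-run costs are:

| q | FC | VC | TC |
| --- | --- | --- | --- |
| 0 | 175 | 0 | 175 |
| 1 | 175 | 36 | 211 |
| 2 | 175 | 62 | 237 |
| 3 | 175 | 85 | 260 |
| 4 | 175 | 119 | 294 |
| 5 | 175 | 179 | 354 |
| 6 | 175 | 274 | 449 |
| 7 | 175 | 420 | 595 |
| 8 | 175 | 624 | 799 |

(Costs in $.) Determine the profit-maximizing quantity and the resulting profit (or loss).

Profit at each row (π = 87q − TC): q=0: -175; q=1: -124; q=2: -63; q=3: 1; q=4: 54; q=5: 81; q=6: 73; q=7: 14; q=8: -103.
Profit is maximized at q = 5. AVC there is 179/5 = $35.80 ≤ P, so producing beats shutting down (which would give -$175).

q = 5; profit = $81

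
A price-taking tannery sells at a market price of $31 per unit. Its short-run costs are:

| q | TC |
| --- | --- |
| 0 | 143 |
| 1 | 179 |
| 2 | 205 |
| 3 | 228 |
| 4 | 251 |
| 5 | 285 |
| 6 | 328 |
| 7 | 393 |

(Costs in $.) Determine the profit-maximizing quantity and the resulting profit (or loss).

q = 4; profit = -$127

Tabulate TR − TC: q=0: -143; q=1: -148; q=2: -143; q=3: -135; q=4: -127; q=5: -130; q=6: -142; q=7: -176.
Profit is maximized at q = 4. AVC there is 108/4 = $27 ≤ P, so producing beats shutting down (which would give -$143).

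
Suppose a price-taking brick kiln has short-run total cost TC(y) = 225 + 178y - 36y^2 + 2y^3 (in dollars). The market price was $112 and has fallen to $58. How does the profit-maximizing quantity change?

AVC = 178 - 36y + 2y^2, minimized at y = 9 where min AVC = $16. MC = 178 - 72y + 6y^2.
At P = $112 ≥ min AVC, set P = MC on the rising branch: y = 11.
At P = $58 ≥ min AVC, set P = MC: y = 10. The firm stays open but cuts output.

Output falls from 11 to 10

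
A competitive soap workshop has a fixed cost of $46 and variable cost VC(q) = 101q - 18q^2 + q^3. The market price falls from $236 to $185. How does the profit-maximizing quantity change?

Output falls from 15 to 14

MC = 101 - 36q + 3q^2; the shutdown threshold is min AVC = $20 (at q = 9).
At P = $236 ≥ min AVC, set P = MC on the rising branch: q = 15.
At P = $185 ≥ min AVC, set P = MC: q = 14. The firm stays open but cuts output.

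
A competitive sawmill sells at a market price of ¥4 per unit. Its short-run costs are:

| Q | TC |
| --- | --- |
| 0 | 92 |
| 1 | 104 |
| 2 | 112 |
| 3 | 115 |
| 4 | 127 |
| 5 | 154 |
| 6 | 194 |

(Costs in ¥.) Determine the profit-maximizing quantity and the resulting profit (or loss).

Tabulate TR − TC: Q=0: -92; Q=1: -100; Q=2: -104; Q=3: -103; Q=4: -111; Q=5: -134; Q=6: -170.
Profit is highest at Q = 0. Equivalently, the lowest AVC in the table is 23/3 ≈ ¥7.67 at Q = 3, and P = ¥4 falls below it — price never covers variable cost, so the firm shuts down and loses only its fixed cost.

Q = 0 (shut down); profit = -¥92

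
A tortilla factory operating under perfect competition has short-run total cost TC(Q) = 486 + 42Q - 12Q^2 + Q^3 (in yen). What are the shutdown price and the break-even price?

Shutdown price = ¥6; break-even price = ¥69

AVC = 42 - 12Q + Q^2; minimized at Q = 6, giving min AVC = ¥6. That is the shutdown price.
ATC = 486/Q + 42 - 12Q + Q^2. Setting dATC/dQ = −486/Q^2 − 12 + 2Q = 0 gives Q = 9 (since 2·9^3 − 12·9^2 = 486).
min ATC = 486/9 + 42 − 12·9 + 9^2 = ¥69. That is the break-even price.
For ¥6 ≤ P < ¥69 the firm produces at a loss; below ¥6 it shuts down.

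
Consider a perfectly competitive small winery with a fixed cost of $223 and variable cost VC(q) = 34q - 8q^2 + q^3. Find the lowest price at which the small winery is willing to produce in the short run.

The firm shuts down when price falls below the minimum of average variable cost. AVC = VC/q = 34 - 8q + q^2.
dAVC/dq = -8 + 2q = 0 gives q = 4. min AVC = 34 - 8·4 + 4^2 = 18.
For P < $18 the firm produces nothing.

$18 per unit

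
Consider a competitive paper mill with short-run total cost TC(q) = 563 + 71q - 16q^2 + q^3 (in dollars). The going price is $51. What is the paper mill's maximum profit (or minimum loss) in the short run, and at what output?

AVC = 71 - 16q + q^2; min AVC = $7 at q = 8. Since P = $51 ≥ min AVC, the firm produces.
With MC = 71 - 32q + 3q^2, P = MC on the upward-sloping part at q* = 10.
TR = 51·10 = 510. TC = 563 + 110 = 673. Profit = 510 − 673 = -$163.
That loss of $163 beats the $563 the firm would lose by shutting down; producing recovers $400 of fixed cost.

Profit = -$163 at q = 10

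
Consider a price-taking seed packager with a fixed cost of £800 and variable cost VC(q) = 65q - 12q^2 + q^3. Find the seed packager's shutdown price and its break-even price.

Shutdown price = £29; break-even price = £125

Shutdown price = min AVC. AVC = 65 - 12q + q^2, with vertex at q = 6 and minimum £29.
ATC = 800/q + 65 - 12q + q^2. Setting dATC/dq = −800/q^2 − 12 + 2q = 0 gives q = 10 (since 2·10^3 − 12·10^2 = 800).
min ATC = 800/10 + 65 − 12·10 + 10^2 = £125. That is the break-even price.
For £29 ≤ P < £125 the firm produces at a loss; below £29 it shuts down.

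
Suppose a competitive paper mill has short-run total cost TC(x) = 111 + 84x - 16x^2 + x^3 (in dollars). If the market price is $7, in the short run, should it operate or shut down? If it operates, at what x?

Shut down

Variable cost is VC = 84x - 16x^2 + x^3, so AVC = VC/x = 84 - 16x + x^2 and MC = dTC/dx = 84 - 32x + 3x^2.
The AVC parabola has its vertex at x = 16/2 = 8, where AVC = 84 - 16·8 + 8^2 = $20.
P = $7 lies below min AVC = $20; no output level covers variable cost.
The firm minimizes its loss by shutting down and losing only its fixed cost of $111.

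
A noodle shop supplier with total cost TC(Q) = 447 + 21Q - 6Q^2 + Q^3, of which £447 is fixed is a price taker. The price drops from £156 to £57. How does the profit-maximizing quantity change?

MC = 21 - 12Q + 3Q^2; the shutdown threshold is min AVC = £12 (at Q = 3).
At P = £156 ≥ min AVC, set P = MC on the rising branch: Q = 9.
At P = £57 ≥ min AVC, set P = MC: Q = 6. The firm stays open but cuts output.

Output falls from 9 to 6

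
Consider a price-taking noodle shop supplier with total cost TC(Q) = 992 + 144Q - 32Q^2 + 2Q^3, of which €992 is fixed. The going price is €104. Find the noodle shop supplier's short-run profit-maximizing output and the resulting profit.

Profit = -€192 at Q = 10

AVC = 144 - 32Q + 2Q^2 has its minimum €16 at Q = 8; price €104 clears that bar, so the firm operates.
MC = 144 - 64Q + 6Q^2. Setting P = MC and taking the root on the rising branch gives Q* = 10.
TR = 104·10 = 1040. TC = 992 + 240 = 1232. Profit = 1040 − 1232 = -€192.
Shutting down would mean losing the fixed cost of €992, so operating at a loss of €192 is better by €800.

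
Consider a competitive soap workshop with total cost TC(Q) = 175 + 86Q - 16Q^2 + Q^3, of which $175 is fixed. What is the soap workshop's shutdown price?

$22 per unit

The shutdown price is the minimum of AVC. VC = 86Q - 16Q^2 + Q^3, so AVC = 86 - 16Q + Q^2.
At the minimum of AVC, MC = AVC. MC = 86 - 32Q + 3Q^2; setting MC = AVC gives 2Q^2 - 16Q = 0, so Q = 8. min AVC = 22.
For P < $22 the firm produces nothing.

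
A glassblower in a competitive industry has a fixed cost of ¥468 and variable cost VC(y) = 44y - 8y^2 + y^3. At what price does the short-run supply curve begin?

¥28 per unit

The firm shuts down when price falls below the minimum of average variable cost. AVC = VC/y = 44 - 8y + y^2.
At the minimum of AVC, MC = AVC. MC = 44 - 16y + 3y^2; setting MC = AVC gives 2y^2 - 8y = 0, so y = 4. min AVC = 28.
For P < ¥28 the firm produces nothing.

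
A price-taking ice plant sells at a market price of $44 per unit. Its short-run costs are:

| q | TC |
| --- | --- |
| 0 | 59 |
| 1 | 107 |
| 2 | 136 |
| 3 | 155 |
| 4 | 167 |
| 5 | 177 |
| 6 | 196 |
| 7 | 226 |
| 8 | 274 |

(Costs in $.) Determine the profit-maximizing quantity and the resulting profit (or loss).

Profit at each row (π = 44q − TC): q=0: -59; q=1: -63; q=2: -48; q=3: -23; q=4: 9; q=5: 43; q=6: 68; q=7: 82; q=8: 78.
Profit is maximized at q = 7. AVC there is 167/7 = $23.86 ≤ P, so producing beats shutting down (which would give -$59).

q = 7; profit = $82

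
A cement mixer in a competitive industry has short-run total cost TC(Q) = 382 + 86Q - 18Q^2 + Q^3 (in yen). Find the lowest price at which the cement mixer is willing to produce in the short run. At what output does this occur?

Short-run supply begins at min AVC. From VC = 86Q - 18Q^2 + Q^3, AVC = 86 - 18Q + Q^2.
dAVC/dQ = -18 + 2Q = 0 gives Q = 9. min AVC = 86 - 18·9 + 9^2 = 5.
For P < ¥5 the firm produces nothing.

¥5 per unit, at Q = 9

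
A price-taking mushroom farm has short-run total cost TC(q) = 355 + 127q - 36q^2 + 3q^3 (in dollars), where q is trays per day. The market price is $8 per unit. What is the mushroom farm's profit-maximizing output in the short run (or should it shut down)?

Shut down

Strip out fixed cost: VC = 127q - 36q^2 + 3q^3. Then AVC = 127 - 36q + 3q^2 and MC = 127 - 72q + 9q^2.
AVC hits its minimum where MC = AVC, at q = 6, giving min AVC = 127 - 36·6 + 3·6^2 = $19.
Since P = $8 < min AVC = $19, price fails to cover variable cost at any output.
Best response: produce nothing and absorb the $355 fixed cost.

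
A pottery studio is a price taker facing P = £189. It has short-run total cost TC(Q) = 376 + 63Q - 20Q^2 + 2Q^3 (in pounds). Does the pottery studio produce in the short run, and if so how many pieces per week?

Produce at Q = 9

Strip out fixed cost: VC = 63Q - 20Q^2 + 2Q^3. Then AVC = 63 - 20Q + 2Q^2 and MC = 63 - 40Q + 6Q^2.
AVC is minimized where dAVC/dQ = -20 + 4Q = 0, at Q = 5; min AVC = 63 - 20·5 + 2·5^2 = £13.
Since P = £189 ≥ min AVC = £13, price covers variable cost and the firm should produce.
Set P = MC: 189 = 63 - 40Q + 6Q^2 → -126 - 40Q + 6Q^2 = 0. The roots are Q = -7/3 and Q = 9; the profit-maximizing output is on the rising part of MC, so Q* = 9.
Check: AVC at Q = 9 is £45 ≤ P, so revenue covers variable cost.
Profit = P·Q − TC = 189·9 − 781 = £920.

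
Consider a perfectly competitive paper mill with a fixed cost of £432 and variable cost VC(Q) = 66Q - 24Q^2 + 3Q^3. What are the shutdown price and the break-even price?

Shutdown price = min AVC. AVC = 66 - 24Q + 3Q^2, with vertex at Q = 4 and minimum £18.
ATC = 432/Q + 66 - 24Q + 3Q^2. Setting dATC/dQ = −432/Q^2 − 24 + 6Q = 0 gives Q = 6 (since 6·6^3 − 24·6^2 = 432).
min ATC = 432/6 + 66 − 24·6 + 3·6^2 = £102. That is the break-even price.
For £18 ≤ P < £102 the firm produces at a loss; below £18 it shuts down.

Shutdown price = £18; break-even price = £102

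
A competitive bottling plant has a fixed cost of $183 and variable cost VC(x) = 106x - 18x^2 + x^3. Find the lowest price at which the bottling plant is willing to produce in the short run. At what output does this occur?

$25 per unit, at x = 9

Short-run supply begins at min AVC. From VC = 106x - 18x^2 + x^3, AVC = 106 - 18x + x^2.
At the minimum of AVC, MC = AVC. MC = 106 - 36x + 3x^2; setting MC = AVC gives 2x^2 - 18x = 0, so x = 9. min AVC = 25.
For P < $25 the firm produces nothing.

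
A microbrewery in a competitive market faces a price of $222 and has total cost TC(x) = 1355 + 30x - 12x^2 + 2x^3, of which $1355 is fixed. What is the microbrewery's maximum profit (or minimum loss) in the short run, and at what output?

AVC = 30 - 12x + 2x^2 has its minimum $12 at x = 3; price $222 clears that bar, so the firm operates.
With MC = 30 - 24x + 6x^2, P = MC on the upward-sloping part at x* = 8.
TR = 222·8 = 1776. TC = 1355 + 496 = 1851. Profit = 1776 − 1851 = -$75.
By producing, the firm covers all variable cost plus $1280 of fixed cost; shutting down would lose the full $1355.

Profit = -$75 at x = 8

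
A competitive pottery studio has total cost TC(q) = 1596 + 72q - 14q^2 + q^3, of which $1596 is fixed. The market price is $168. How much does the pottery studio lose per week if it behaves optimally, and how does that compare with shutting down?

Profit = -$156 at q = 12

AVC = 72 - 14q + q^2 has its minimum $23 at q = 7; price $168 clears that bar, so the firm operates.
With MC = 72 - 28q + 3q^2, P = MC on the upward-sloping part at q* = 12.
TR = 168·12 = 2016. TC = 1596 + 576 = 2172. Profit = 2016 − 2172 = -$156.
By producing, the firm covers all variable cost plus $1440 of fixed cost; shutting down would lose the full $1596.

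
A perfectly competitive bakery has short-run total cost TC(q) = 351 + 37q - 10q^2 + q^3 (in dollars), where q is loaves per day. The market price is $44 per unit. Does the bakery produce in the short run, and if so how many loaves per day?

Strip out fixed cost: VC = 37q - 10q^2 + q^3. Then AVC = 37 - 10q + q^2 and MC = 37 - 20q + 3q^2.
The AVC parabola has its vertex at q = 10/2 = 5, where AVC = 37 - 10·5 + 5^2 = $12.
Because $44 ≥ $12, revenue can cover variable cost; the firm operates.
P = MC gives -7 - 20q + 3q^2 = 0, with roots -1/3 and 7. Take the larger (rising MC): q* = 7.
Check: AVC at q = 7 is $16 ≤ P, so revenue covers variable cost.
Profit = P·q − TC = 44·7 − 463 = -$155, a loss, but smaller than the $351 fixed cost the firm would lose by shutting down.

Produce at q = 7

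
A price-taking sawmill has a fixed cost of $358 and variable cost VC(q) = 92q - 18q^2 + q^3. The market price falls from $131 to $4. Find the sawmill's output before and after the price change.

Output falls from 13 to 0 (the firm shuts down)

MC = 92 - 36q + 3q^2; the shutdown threshold is min AVC = $11 (at q = 9).
At P = $131 ≥ min AVC, set P = MC on the rising branch: q = 13.
At P = $4 < min AVC = $11, price no longer covers variable cost at any output, so the firm shuts down: q = 0.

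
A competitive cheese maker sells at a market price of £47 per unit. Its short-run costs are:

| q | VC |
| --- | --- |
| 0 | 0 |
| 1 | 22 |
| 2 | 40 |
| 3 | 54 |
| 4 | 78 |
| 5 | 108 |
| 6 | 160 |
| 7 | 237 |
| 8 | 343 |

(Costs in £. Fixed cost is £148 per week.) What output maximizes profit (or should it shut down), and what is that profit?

Compute π = P·q − TC at each output: q=0: -148; q=1: -123; q=2: -94; q=3: -61; q=4: -38; q=5: -21; q=6: -26; q=7: -56; q=8: -115.
Profit is maximized at q = 5. AVC there is 108/5 = £21.60 ≤ P, so producing beats shutting down (which would give -£148).

q = 5; profit = -£21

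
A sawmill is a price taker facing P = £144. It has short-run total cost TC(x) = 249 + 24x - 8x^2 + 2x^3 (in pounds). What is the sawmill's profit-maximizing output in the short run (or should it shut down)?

Produce at x = 6

Strip out fixed cost: VC = 24x - 8x^2 + 2x^3. Then AVC = 24 - 8x + 2x^2 and MC = 24 - 16x + 6x^2.
AVC is minimized where dAVC/dx = -8 + 4x = 0, at x = 2; min AVC = 24 - 8·2 + 2·2^2 = £16.
P = £144 exceeds min AVC = £16, so the firm stays open.
P = MC gives -120 - 16x + 6x^2 = 0, with roots -10/3 and 6. Take the larger (rising MC): x* = 6.
Check: AVC at x = 6 is £48 ≤ P, so revenue covers variable cost.
Profit = P·x − TC = 144·6 − 537 = £327.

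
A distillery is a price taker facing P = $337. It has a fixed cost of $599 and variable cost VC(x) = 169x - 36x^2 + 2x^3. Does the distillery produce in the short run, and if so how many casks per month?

Produce at x = 14

Strip out fixed cost: VC = 169x - 36x^2 + 2x^3. Then AVC = 169 - 36x + 2x^2 and MC = 169 - 72x + 6x^2.
The AVC parabola has its vertex at x = 36/4 = 9, where AVC = 169 - 36·9 + 2·9^2 = $7.
Because $337 ≥ $7, revenue can cover variable cost; the firm operates.
Set P = MC: 337 = 169 - 72x + 6x^2 → -168 - 72x + 6x^2 = 0. The roots are x = -2 and x = 14; the profit-maximizing output is on the rising part of MC, so x* = 14.
Check: AVC at x = 14 is $57 ≤ P, so revenue covers variable cost.
Profit = P·x − TC = 337·14 − 1397 = $3321.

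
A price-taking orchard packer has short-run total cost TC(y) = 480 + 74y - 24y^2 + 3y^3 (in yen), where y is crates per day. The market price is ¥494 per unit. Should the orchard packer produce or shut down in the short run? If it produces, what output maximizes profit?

Produce at y = 10

Strip out fixed cost: VC = 74y - 24y^2 + 3y^3. Then AVC = 74 - 24y + 3y^2 and MC = 74 - 48y + 9y^2.
AVC is minimized where dAVC/dy = -24 + 6y = 0, at y = 4; min AVC = 74 - 24·4 + 3·4^2 = ¥26.
Because ¥494 ≥ ¥26, revenue can cover variable cost; the firm operates.
Set P = MC: 494 = 74 - 48y + 9y^2 → -420 - 48y + 9y^2 = 0. The roots are y = -14/3 and y = 10; the profit-maximizing output is on the rising part of MC, so y* = 10.
Check: AVC at y = 10 is ¥134 ≤ P, so revenue covers variable cost.
Profit = P·y − TC = 494·10 − 1820 = ¥3120.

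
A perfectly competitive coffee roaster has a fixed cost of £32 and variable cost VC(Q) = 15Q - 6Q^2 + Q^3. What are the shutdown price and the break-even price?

Shutdown price = £6; break-even price = £15

Shutdown price = min AVC. AVC = 15 - 6Q + Q^2, with vertex at Q = 3 and minimum £6.
ATC = 32/Q + 15 - 6Q + Q^2. Setting dATC/dQ = −32/Q^2 − 6 + 2Q = 0 gives Q = 4 (since 2·4^3 − 6·4^2 = 32).
min ATC = 32/4 + 15 − 6·4 + 4^2 = £15. That is the break-even price.
Between these two prices the firm operates at a loss; above £15 it earns a profit.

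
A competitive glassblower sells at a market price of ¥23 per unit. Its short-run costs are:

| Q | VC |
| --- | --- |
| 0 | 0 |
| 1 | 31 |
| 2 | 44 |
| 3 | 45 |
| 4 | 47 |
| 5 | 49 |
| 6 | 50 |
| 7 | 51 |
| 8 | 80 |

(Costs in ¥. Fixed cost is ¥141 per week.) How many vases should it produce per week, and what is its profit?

Compute π = P·Q − TC at each output: Q=0: -141; Q=1: -149; Q=2: -139; Q=3: -117; Q=4: -96; Q=5: -75; Q=6: -53; Q=7: -31; Q=8: -37.
Profit is maximized at Q = 7. AVC there is 51/7 = ¥7.29 ≤ P, so producing beats shutting down (which would give -¥141).

Q = 7; profit = -¥31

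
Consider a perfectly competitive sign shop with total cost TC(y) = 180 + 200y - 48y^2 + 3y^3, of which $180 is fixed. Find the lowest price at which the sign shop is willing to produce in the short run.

$8 per unit

Short-run supply begins at min AVC. From VC = 200y - 48y^2 + 3y^3, AVC = 200 - 48y + 3y^2.
At the minimum of AVC, MC = AVC. MC = 200 - 96y + 9y^2; setting MC = AVC gives 6y^2 - 48y = 0, so y = 8. min AVC = 8.
For P < $8 the firm produces nothing.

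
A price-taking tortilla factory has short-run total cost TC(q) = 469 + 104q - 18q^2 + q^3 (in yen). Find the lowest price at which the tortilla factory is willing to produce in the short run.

¥23 per unit

The shutdown price is the minimum of AVC. VC = 104q - 18q^2 + q^3, so AVC = 104 - 18q + q^2.
dAVC/dq = -18 + 2q = 0 gives q = 9. min AVC = 104 - 18·9 + 9^2 = 23.
So the shutdown price is ¥23.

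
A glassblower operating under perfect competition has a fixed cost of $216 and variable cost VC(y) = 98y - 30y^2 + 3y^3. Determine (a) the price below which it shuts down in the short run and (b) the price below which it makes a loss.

AVC = 98 - 30y + 3y^2; minimized at y = 5, giving min AVC = $23. That is the shutdown price.
ATC = 216/y + 98 - 30y + 3y^2. Setting dATC/dy = −216/y^2 − 30 + 6y = 0 gives y = 6 (since 6·6^3 − 30·6^2 = 216).
min ATC = 216/6 + 98 − 30·6 + 3·6^2 = $62. That is the break-even price.
For $23 ≤ P < $62 the firm produces at a loss; below $23 it shuts down.

Shutdown price = $23; break-even price = $62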